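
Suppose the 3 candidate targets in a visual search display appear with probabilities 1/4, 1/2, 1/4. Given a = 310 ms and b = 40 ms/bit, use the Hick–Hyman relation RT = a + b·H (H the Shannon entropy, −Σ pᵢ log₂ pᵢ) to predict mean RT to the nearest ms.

Each term −pᵢ log₂ pᵢ: 0.25·2 + 0.5·1 + 0.25·2; summed, H = 1.500 bits.
Mean RT = a + bH = 310 + 40·1.500 = 370.00 ms.

370 ms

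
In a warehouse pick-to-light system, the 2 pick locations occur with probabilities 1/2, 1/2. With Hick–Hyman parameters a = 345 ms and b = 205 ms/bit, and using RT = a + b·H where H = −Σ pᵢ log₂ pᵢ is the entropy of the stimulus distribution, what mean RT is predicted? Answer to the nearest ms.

H = −Σ pᵢ log₂ pᵢ = 0.5·1 + 0.5·1 = 1.000 bits.
RT = 345 + 205 × 1.000 = 550.00 ms.

550 ms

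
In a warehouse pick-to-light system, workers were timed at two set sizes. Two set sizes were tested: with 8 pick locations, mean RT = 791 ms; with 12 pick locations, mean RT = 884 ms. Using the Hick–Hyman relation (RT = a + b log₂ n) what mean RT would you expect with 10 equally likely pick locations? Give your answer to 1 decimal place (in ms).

842.2 ms

Solve the two-equation system in a and b:
  b = (884 − 791) / (log₂ 12 − log₂ 8) = 93 / (3.5850 − 3) = 158.985 ms/bit
  a = 791 − 158.985 × 3 = 314.046 ms
Then RT(10) = 314.046 + 158.985 × log₂ 10 = 314.046 + 158.985 × 3.3219 ≈ 842.182 ms.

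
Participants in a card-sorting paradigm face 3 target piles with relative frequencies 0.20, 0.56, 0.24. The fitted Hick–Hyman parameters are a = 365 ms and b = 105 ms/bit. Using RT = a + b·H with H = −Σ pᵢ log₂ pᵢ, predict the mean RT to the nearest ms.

H = 0.20·log₂(1/0.20) + 0.56·log₂(1/0.56) + 0.24·log₂(1/0.24) = 1.4270 bits.
RT = 365 + 105 × 1.4270 = 514.83 ms.

515 ms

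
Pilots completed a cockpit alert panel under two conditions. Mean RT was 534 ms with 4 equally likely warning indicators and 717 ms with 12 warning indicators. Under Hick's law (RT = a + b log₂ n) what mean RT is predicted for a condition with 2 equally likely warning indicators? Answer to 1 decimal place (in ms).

RT is linear in log₂ n, so two points fix the line:
  b = (717 − 534) / (log₂ 12 − log₂ 4) = 183 / (3.5850 − 2) = 115.460 ms/bit
  a = 534 − 115.460 × 2 = 303.080 ms
Then RT(2) = 303.080 + 115.460 × log₂ 2 = 303.080 + 115.460 × 1 ≈ 418.540 ms.

418.5 ms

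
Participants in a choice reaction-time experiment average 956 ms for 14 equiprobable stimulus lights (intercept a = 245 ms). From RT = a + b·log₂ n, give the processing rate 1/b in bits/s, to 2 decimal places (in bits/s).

b = (956 − 245)/log₂ 14 = 711/3.8074 = 186.744 ms per bit = 0.18674 s/bit; the reciprocal is 5.355 bits/s.

5.35 bits/s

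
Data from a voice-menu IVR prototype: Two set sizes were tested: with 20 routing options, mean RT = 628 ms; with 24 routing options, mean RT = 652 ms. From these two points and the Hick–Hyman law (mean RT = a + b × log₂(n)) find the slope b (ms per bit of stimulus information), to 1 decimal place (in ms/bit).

The slope on a log₂ axis is (652 − 628) / (4.5850 − 4.3219) = 91.243 ms/bit.

91.2 ms/bit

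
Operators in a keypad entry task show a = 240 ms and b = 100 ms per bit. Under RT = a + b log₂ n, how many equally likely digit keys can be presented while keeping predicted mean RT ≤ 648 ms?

16

Information budget: (648 − 240)/100 = 4.0800 bits, so n ≤ 2^4.0800 = 16.912 → at most 16.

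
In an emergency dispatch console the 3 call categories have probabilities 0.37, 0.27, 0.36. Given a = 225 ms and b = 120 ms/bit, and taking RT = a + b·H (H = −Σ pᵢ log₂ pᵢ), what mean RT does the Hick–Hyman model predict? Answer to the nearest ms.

414 ms

H = 0.37·log₂(1/0.37) + 0.27·log₂(1/0.27) + 0.36·log₂(1/0.36) = 1.5714 bits.
RT = 225 + 120 × 1.5714 = 413.56 ms.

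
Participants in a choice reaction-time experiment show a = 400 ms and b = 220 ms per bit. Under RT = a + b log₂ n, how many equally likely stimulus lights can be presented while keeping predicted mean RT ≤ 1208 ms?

Set 400 + 220·log₂ n ≤ 1208 → log₂ n ≤ (1208 − 400)/220 = 3.6727.
So n ≤ 2^3.6727 = 12.753; the largest integer n is 12.

12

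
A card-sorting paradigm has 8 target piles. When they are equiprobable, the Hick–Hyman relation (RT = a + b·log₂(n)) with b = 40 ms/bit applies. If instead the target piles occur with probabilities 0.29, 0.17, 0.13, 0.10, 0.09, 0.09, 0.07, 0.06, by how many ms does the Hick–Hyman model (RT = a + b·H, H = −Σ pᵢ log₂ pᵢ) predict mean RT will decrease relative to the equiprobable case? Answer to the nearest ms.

The RT saving is b·ΔH. Equiprobable H₀ = log₂(8) = 3.0000 bits; with the given probabilities H = 2.8047 bits.
b·(H₀ − H) = 40 × (3.0000 − 2.8047) = 7.81 ms.

8 ms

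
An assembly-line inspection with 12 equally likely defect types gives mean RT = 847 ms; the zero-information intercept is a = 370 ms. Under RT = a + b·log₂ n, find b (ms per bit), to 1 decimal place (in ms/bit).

log₂(12) = 3.5850 bits.
b = (RT − a)/log₂ n = (847 − 370) / 3.5850 = 133.056 ms/bit.

133.1 ms/bit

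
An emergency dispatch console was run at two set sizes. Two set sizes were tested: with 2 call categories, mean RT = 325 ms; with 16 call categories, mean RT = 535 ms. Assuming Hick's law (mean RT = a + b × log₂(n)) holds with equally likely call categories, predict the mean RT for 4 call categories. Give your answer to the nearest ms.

395 ms

Fit slope and intercept:
  b = (535 − 325) / (log₂ 16 − log₂ 2) = 210 / (4 − 1) = 70 ms/bit
  a = 325 − 70 × 1 = 255 ms
Then RT(4) = 255 + 70 × log₂ 4 = 255 + 70 × 2 ≈ 395.000 ms.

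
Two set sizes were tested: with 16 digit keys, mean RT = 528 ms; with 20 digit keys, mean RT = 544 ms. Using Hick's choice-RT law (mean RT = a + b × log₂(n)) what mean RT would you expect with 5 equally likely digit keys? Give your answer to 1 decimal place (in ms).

Solve the two-equation system in a and b:
  b = (544 − 528) / (log₂ 20 − log₂ 16) = 16 / (4.3219 − 4) = 49.701 ms/bit
  a = 528 − 49.701 × 4 = 329.198 ms
Then RT(5) = 329.198 + 49.701 × log₂ 5 = 329.198 + 49.701 × 2.3219 ≈ 444.599 ms.

444.6 ms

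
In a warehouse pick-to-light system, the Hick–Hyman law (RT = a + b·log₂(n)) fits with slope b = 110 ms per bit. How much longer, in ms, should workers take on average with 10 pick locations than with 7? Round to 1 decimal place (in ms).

56.6 ms

The intercept a cancels: ΔRT = b·(log₂ n₂ − log₂ n₁) = b·log₂(n₂/n₁).
log₂(10) − log₂(7) = 3.3219 − 2.8074 = 0.5146.
ΔRT = 110 × 0.5146 = 56.603 ms.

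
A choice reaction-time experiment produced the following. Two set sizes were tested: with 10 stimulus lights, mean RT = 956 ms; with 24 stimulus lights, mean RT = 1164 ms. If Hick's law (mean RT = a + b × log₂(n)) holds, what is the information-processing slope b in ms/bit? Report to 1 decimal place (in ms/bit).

The slope on a log₂ axis is (1164 − 956) / (4.5850 − 3.3219) = 164.683 ms/bit.

164.7 ms/bit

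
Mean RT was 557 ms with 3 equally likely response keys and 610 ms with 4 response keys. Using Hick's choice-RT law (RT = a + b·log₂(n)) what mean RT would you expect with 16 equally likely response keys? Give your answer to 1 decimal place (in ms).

Solve the two-equation system in a and b:
  b = (610 − 557) / (log₂ 4 − log₂ 3) = 53 / (2 − 1.5850) = 127.699 ms/bit
  a = 557 − 127.699 × 1.5850 = 354.601 ms
Then RT(16) = 354.601 + 127.699 × log₂ 16 = 354.601 + 127.699 × 4 ≈ 865.399 ms.

865.4 ms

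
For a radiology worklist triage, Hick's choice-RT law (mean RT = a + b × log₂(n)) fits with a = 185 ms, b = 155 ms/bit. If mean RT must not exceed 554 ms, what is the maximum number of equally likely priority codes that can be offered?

155·log₂ n ≤ 554 − 185 = 369, giving log₂ n ≤ 2.3806 and n ≤ 5.208. The largest whole number is 5.

5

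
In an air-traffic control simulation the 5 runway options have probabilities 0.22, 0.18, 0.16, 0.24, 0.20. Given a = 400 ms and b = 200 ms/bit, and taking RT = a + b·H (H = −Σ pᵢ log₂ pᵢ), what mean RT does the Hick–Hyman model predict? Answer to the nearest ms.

Entropy contributions −pᵢ log₂ pᵢ: 0.4806, 0.4453, 0.4230, 0.4941, 0.4644; sum H = 2.3074 bits.
RT = a + bH = 400 + 200·2.3074 = 861.48 ms.

861 ms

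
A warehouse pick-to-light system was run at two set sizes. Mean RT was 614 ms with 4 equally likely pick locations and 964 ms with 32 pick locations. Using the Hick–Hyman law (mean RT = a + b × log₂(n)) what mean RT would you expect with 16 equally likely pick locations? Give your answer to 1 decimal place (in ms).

RT is linear in log₂ n, so two points fix the line:
  b = (964 − 614) / (log₂ 32 − log₂ 4) = 350 / (5 − 2) = 116.667 ms/bit
  a = 614 − 116.667 × 2 = 380.667 ms
Then RT(16) = 380.667 + 116.667 × log₂ 16 = 380.667 + 116.667 × 4 ≈ 847.333 ms.

847.3 ms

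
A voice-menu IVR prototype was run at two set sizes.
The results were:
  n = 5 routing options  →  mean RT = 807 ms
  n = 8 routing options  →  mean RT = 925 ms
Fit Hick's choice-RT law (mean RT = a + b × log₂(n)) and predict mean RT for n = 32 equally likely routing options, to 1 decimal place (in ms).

With log₂ n on the abscissa the relation is linear; from the two conditions:
  b = (925 − 807) / (log₂ 8 − log₂ 5) = 118 / (3 − 2.3219) = 174.023 ms/bit
  a = 807 − 174.023 × 2.3219 = 402.931 ms
Then RT(32) = 402.931 + 174.023 × log₂ 32 = 402.931 + 174.023 × 5 ≈ 1273.046 ms.

1273.0 ms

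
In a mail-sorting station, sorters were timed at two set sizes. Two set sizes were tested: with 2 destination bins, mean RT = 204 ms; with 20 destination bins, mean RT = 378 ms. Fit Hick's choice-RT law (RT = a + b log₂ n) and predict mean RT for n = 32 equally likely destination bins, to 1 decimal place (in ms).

RT is linear in log₂ n, so two points fix the line:
  b = (378 − 204) / (log₂ 20 − log₂ 2) = 174 / (4.3219 − 1) = 52.379 ms/bit
  a = 204 − 52.379 × 1 = 151.621 ms
Then RT(32) = 151.621 + 52.379 × log₂ 32 = 151.621 + 52.379 × 5 ≈ 413.517 ms.

413.5 ms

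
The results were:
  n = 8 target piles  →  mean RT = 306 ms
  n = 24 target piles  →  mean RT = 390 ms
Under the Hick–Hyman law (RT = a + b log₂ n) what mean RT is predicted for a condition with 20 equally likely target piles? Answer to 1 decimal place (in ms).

Fit slope and intercept:
  b = (390 − 306) / (log₂ 24 − log₂ 8) = 84 / (4.5850 − 3) = 52.998 ms/bit
  a = 306 − 52.998 × 3 = 147.006 ms
Then RT(20) = 147.006 + 52.998 × log₂ 20 = 147.006 + 52.998 × 4.3219 ≈ 376.060 ms.

376.1 ms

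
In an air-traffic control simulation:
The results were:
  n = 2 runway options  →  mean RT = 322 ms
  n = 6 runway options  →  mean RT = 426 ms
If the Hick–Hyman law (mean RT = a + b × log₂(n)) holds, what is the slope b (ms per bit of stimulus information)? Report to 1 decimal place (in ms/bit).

65.6 ms/bit

Slope: b = (426 − 322) / (log₂ 6 − log₂ 2) = 104/1.5850 = 65.617 ms/bit.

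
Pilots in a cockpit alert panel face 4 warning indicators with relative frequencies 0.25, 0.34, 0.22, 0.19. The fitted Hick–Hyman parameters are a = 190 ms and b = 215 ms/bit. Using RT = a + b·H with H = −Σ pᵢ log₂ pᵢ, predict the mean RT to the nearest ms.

Entropy contributions −pᵢ log₂ pᵢ: 0.5000, 0.5292, 0.4806, 0.4552; sum H = 1.9650 bits.
RT = a + bH = 190 + 215·1.9650 = 612.47 ms.

612 ms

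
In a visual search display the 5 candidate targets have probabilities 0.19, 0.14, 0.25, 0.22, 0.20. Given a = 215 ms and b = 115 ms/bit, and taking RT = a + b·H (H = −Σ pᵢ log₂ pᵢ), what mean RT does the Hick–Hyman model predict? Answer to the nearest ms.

479 ms

Entropy contributions −pᵢ log₂ pᵢ: 0.4552, 0.3971, 0.5000, 0.4806, 0.4644; sum H = 2.2973 bits.
RT = a + bH = 215 + 115·2.2973 = 479.19 ms.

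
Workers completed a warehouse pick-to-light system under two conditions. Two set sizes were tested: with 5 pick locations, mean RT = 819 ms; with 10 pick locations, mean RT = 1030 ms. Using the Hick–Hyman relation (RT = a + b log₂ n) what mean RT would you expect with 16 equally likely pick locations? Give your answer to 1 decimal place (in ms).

Fit slope and intercept:
  b = (1030 − 819) / (log₂ 10 − log₂ 5) = 211 / (3.3219 − 2.3219) = 211.000 ms/bit
  a = 819 − 211.000 × 2.3219 = 329.073 ms
Then RT(16) = 329.073 + 211.000 × log₂ 16 = 329.073 + 211.000 × 4 ≈ 1173.073 ms.

1173.1 ms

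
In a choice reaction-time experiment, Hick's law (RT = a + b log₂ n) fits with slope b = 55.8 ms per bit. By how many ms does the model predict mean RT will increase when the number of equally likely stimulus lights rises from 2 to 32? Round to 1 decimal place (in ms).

223.2 ms

The intercept a cancels: ΔRT = b·(log₂ n₂ − log₂ n₁) = b·log₂(n₂/n₁).
log₂(32) − log₂(2) = log₂(32/2) = log₂(16) = 4.
ΔRT = 55.8 × 4.0000 = 223.200 ms.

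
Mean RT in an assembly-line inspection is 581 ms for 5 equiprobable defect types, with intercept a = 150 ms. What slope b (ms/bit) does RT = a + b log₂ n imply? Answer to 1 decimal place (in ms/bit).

log₂(5) = 2.3219 bits.
b = (RT − a)/log₂ n = (581 − 150) / 2.3219 = 185.622 ms/bit.

185.6 ms/bit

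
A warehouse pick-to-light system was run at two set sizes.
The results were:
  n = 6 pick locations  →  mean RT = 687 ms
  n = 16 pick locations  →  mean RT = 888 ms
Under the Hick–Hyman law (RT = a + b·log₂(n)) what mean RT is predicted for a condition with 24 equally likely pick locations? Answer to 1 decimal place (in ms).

971.1 ms

Fit slope and intercept:
  b = (888 − 687) / (log₂ 16 − log₂ 6) = 201 / (4 − 2.5850) = 142.046 ms/bit
  a = 687 − 142.046 × 2.5850 = 319.817 ms
Then RT(24) = 319.817 + 142.046 × log₂ 24 = 319.817 + 142.046 × 4.5850 ≈ 971.091 ms.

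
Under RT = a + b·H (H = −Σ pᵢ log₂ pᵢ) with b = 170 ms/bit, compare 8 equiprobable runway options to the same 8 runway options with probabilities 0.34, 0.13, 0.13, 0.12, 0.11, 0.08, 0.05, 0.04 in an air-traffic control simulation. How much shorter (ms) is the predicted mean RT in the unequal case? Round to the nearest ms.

Equiprobable entropy H₀ = log₂ 8 = 3.0000 bits.
Skewed entropy H = −Σ pᵢ log₂ pᵢ = 2.7052 bits.
ΔRT = b·(H₀ − H) = 170 × 0.2948 = 50.12 ms.

50 ms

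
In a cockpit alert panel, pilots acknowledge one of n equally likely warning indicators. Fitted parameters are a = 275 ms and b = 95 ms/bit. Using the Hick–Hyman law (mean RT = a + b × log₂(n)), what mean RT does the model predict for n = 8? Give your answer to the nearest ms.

560 ms

log₂(8) = 3 bits, so RT = 275 + 95 × 3 ≈ 560.000 ms.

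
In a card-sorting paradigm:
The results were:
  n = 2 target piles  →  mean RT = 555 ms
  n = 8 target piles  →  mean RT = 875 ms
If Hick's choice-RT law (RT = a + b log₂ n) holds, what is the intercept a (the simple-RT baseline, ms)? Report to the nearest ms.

395 ms

The slope on a log₂ axis is (875 − 555) / (3 − 1) = 160 ms/bit.
Intercept: a = 555 − 160·log₂(2) = 395.000 ms.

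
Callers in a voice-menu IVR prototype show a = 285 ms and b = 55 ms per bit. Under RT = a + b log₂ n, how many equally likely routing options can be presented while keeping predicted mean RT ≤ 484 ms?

12

Information budget: (484 − 285)/55 = 3.6182 bits, so n ≤ 2^3.6182 = 12.280 → at most 12.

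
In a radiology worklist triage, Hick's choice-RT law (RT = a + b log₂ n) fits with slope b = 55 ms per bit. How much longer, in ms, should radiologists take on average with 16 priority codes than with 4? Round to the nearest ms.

110 ms

The intercept a cancels: ΔRT = b·(log₂ n₂ − log₂ n₁) = b·log₂(n₂/n₁).
log₂(16) − log₂(4) = log₂(16/4) = log₂(4) = 2.
ΔRT = 55 × 2.0000 = 110.000 ms.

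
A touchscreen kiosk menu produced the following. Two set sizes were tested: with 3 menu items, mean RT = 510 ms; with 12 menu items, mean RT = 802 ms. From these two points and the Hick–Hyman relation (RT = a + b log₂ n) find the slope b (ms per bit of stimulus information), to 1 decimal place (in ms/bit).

b = (RT₂ − RT₁)/(log₂ n₂ − log₂ n₁) = (802 − 510)/(3.5850 − 1.5850) = 146.000 ms/bit.

146.0 ms/bit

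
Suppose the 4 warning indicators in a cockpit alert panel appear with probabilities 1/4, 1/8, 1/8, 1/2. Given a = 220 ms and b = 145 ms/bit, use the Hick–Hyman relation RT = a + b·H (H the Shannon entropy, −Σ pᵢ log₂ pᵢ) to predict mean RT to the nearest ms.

Each term −pᵢ log₂ pᵢ: 0.25·2 + 0.125·3 + 0.125·3 + 0.5·1; summed, H = 1.750 bits.
Mean RT = a + bH = 220 + 145·1.750 = 473.75 ms.

474 ms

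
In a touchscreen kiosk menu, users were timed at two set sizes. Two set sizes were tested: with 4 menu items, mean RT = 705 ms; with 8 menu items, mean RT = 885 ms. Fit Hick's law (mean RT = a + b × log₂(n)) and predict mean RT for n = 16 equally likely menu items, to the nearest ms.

Solve the two-equation system in a and b:
  b = (885 − 705) / (log₂ 8 − log₂ 4) = 180 / (3 − 2) = 180 ms/bit
  a = 705 − 180 × 2 = 345 ms
Then RT(16) = 345 + 180 × log₂ 16 = 345 + 180 × 4 ≈ 1065.000 ms.

1065 ms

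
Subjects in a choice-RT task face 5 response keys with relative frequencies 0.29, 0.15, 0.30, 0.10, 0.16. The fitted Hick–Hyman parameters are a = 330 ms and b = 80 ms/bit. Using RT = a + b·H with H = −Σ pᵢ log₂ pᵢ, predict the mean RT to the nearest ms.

506 ms

H = 0.29·log₂(1/0.29) + 0.15·log₂(1/0.15) + 0.30·log₂(1/0.30) + 0.10·log₂(1/0.10) + 0.16·log₂(1/0.16) = 2.2047 bits.
RT = 330 + 80 × 2.2047 = 506.38 ms.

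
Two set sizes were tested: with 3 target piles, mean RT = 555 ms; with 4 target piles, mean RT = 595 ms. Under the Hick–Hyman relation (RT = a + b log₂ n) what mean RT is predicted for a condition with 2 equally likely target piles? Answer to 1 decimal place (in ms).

498.6 ms

Solve the two-equation system in a and b:
  b = (595 − 555) / (log₂ 4 − log₂ 3) = 40 / (2 − 1.5850) = 96.377 ms/bit
  a = 555 − 96.377 × 1.5850 = 402.246 ms
Then RT(2) = 402.246 + 96.377 × log₂ 2 = 402.246 + 96.377 × 1 ≈ 498.623 ms.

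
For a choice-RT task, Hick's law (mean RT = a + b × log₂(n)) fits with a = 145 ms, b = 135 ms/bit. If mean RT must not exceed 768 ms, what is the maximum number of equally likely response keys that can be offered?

135·log₂ n ≤ 768 − 145 = 623, giving log₂ n ≤ 4.6148 and n ≤ 24.502. The largest whole number is 24.

24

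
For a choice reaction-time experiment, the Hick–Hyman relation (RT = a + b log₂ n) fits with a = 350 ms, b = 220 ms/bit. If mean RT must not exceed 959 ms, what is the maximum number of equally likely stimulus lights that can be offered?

220·log₂ n ≤ 959 − 350 = 609, giving log₂ n ≤ 2.7682 and n ≤ 6.812. The largest whole number is 6.

6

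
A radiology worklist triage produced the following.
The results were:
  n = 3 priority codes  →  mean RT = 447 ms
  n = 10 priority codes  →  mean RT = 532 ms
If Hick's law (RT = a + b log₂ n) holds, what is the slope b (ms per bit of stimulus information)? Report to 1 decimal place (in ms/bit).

48.9 ms/bit

The slope on a log₂ axis is (532 − 447) / (3.3219 − 1.5850) = 48.936 ms/bit.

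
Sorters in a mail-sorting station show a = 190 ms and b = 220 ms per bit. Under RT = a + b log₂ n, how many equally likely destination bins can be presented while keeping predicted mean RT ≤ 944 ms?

10

Information budget: (944 − 190)/220 = 3.4273 bits, so n ≤ 2^3.4273 = 10.758 → at most 10.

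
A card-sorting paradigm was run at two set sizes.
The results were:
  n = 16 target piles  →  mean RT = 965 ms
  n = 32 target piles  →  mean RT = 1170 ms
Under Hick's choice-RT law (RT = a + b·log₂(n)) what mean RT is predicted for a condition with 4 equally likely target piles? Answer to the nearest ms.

555 ms

With log₂ n on the abscissa the relation is linear; from the two conditions:
  b = (1170 − 965) / (log₂ 32 − log₂ 16) = 205 / (5 − 4) = 205 ms/bit
  a = 965 − 205 × 4 = 145 ms
Then RT(4) = 145 + 205 × log₂ 4 = 145 + 205 × 2 ≈ 555.000 ms.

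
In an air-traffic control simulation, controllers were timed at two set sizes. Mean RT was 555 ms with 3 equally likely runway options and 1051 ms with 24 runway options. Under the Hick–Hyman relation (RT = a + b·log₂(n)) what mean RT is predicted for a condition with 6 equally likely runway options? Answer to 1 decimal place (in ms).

With log₂ n on the abscissa the relation is linear; from the two conditions:
  b = (1051 − 555) / (log₂ 24 − log₂ 3) = 496 / (4.5850 − 1.5850) = 165.333 ms/bit
  a = 555 − 165.333 × 1.5850 = 292.953 ms
Then RT(6) = 292.953 + 165.333 × log₂ 6 = 292.953 + 165.333 × 2.5850 ≈ 720.333 ms.

720.3 ms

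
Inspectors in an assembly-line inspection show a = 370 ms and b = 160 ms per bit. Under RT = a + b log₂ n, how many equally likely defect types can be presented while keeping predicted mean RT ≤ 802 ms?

6

Set 370 + 160·log₂ n ≤ 802 → log₂ n ≤ (802 − 370)/160 = 2.7000.
So n ≤ 2^2.7000 = 6.498; the largest integer n is 6.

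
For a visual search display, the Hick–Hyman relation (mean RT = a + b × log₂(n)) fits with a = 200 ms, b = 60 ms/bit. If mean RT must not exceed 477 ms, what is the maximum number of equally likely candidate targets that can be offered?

24

Information budget: (477 − 200)/60 = 4.6167 bits, so n ≤ 2^4.6167 = 24.533 → at most 24.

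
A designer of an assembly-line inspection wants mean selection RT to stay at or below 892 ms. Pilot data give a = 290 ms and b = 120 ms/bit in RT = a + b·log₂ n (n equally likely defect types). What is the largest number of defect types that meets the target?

32

Information budget: (892 − 290)/120 = 5.0167 bits, so n ≤ 2^5.0167 = 32.372 → at most 32.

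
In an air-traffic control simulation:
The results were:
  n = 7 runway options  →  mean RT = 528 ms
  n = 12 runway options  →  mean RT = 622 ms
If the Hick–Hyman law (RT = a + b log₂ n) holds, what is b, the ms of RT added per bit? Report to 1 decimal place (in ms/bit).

120.9 ms/bit

The slope on a log₂ axis is (622 − 528) / (3.5850 − 2.8074) = 120.884 ms/bit.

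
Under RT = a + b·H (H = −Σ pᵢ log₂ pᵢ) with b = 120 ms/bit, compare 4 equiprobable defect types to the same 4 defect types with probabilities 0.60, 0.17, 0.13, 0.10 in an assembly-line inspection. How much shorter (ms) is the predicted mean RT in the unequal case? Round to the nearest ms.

The RT saving is b·ΔH. Equiprobable H₀ = log₂(4) = 2.0000 bits; with the given probabilities H = 1.5916 bits.
b·(H₀ − H) = 120 × (2.0000 − 1.5916) = 49.01 ms.

49 ms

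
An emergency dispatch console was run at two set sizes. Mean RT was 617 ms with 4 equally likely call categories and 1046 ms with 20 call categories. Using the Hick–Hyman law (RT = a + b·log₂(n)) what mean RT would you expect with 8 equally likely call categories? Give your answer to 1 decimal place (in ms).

801.8 ms

Fit slope and intercept:
  b = (1046 − 617) / (log₂ 20 − log₂ 4) = 429 / (4.3219 − 2) = 184.760 ms/bit
  a = 617 − 184.760 × 2 = 247.480 ms
Then RT(8) = 247.480 + 184.760 × log₂ 8 = 247.480 + 184.760 × 3 ≈ 801.760 ms.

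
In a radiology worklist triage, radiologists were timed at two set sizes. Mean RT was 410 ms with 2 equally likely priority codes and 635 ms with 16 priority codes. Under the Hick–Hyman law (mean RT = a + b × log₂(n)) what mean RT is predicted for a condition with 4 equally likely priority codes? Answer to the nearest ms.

485 ms

With log₂ n on the abscissa the relation is linear; from the two conditions:
  b = (635 − 410) / (log₂ 16 − log₂ 2) = 225 / (4 − 1) = 75 ms/bit
  a = 410 − 75 × 1 = 335 ms
Then RT(4) = 335 + 75 × log₂ 4 = 335 + 75 × 2 ≈ 485.000 ms.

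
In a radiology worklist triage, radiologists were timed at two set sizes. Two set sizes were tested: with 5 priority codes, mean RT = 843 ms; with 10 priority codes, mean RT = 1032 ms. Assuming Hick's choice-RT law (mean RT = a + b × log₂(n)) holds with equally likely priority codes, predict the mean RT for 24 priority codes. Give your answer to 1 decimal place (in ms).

Solve the two-equation system in a and b:
  b = (1032 − 843) / (log₂ 10 − log₂ 5) = 189 / (3.3219 − 2.3219) = 189.000 ms/bit
  a = 843 − 189.000 × 2.3219 = 404.156 ms
Then RT(24) = 404.156 + 189.000 × log₂ 24 = 404.156 + 189.000 × 4.5850 ≈ 1270.714 ms.

1270.7 ms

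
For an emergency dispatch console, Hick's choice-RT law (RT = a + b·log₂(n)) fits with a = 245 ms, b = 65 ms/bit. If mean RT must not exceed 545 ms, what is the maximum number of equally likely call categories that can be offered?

24

Set 245 + 65·log₂ n ≤ 545 → log₂ n ≤ (545 − 245)/65 = 4.6154.
So n ≤ 2^4.6154 = 24.511; the largest integer n is 24.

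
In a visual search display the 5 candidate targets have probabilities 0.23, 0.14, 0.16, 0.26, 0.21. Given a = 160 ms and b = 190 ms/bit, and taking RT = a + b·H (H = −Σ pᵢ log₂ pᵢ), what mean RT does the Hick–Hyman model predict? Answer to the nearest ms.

594 ms

H = 0.23·log₂(1/0.23) + 0.14·log₂(1/0.14) + 0.16·log₂(1/0.16) + 0.26·log₂(1/0.26) + 0.21·log₂(1/0.21) = 2.2859 bits.
RT = 160 + 190 × 2.2859 = 594.32 ms.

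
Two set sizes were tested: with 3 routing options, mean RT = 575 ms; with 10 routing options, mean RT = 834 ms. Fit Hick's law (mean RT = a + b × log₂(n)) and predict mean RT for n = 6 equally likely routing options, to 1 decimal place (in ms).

RT is linear in log₂ n, so two points fix the line:
  b = (834 − 575) / (log₂ 10 − log₂ 3) = 259 / (3.3219 − 1.5850) = 149.111 ms/bit
  a = 575 − 149.111 × 1.5850 = 338.665 ms
Then RT(6) = 338.665 + 149.111 × log₂ 6 = 338.665 + 149.111 × 2.5850 ≈ 724.111 ms.

724.1 ms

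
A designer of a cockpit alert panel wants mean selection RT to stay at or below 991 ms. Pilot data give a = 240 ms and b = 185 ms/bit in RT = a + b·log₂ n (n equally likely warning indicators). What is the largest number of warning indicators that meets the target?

16

Set 240 + 185·log₂ n ≤ 991 → log₂ n ≤ (991 − 240)/185 = 4.0595.
So n ≤ 2^4.0595 = 16.673; the largest integer n is 16.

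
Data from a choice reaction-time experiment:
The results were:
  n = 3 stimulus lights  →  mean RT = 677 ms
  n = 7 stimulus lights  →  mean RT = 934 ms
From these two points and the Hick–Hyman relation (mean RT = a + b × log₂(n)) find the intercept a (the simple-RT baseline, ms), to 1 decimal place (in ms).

b = (RT₂ − RT₁)/(log₂ n₂ − log₂ n₁) = (934 − 677)/(2.8074 − 1.5850) = 210.243 ms/bit.
a = RT₁ − b·log₂ n₁ = 677 − 210.243 × 1.5850 = 343.772 ms.

343.8 ms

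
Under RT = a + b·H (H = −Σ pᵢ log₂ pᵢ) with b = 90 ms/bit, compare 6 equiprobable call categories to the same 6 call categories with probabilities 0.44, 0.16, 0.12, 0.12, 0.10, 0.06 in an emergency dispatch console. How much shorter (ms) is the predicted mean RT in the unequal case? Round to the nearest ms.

30 ms

The RT saving is b·ΔH. Equiprobable H₀ = log₂(6) = 2.5850 bits; with the given probabilities H = 2.2540 bits.
b·(H₀ − H) = 90 × (2.5850 − 2.2540) = 29.78 ms.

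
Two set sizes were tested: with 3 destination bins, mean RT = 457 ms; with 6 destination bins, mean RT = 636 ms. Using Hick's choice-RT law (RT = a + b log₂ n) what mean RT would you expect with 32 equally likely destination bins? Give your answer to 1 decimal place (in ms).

Fit slope and intercept:
  b = (636 − 457) / (log₂ 6 − log₂ 3) = 179 / (2.5850 − 1.5850) = 179.000 ms/bit
  a = 457 − 179.000 × 1.5850 = 173.292 ms
Then RT(32) = 173.292 + 179.000 × log₂ 32 = 173.292 + 179.000 × 5 ≈ 1068.292 ms.

1068.3 ms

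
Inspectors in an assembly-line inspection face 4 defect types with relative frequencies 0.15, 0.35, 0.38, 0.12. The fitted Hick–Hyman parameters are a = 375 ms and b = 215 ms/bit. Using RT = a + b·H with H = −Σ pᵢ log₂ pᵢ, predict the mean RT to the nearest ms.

770 ms

H = 0.15·log₂(1/0.15) + 0.35·log₂(1/0.35) + 0.38·log₂(1/0.38) + 0.12·log₂(1/0.12) = 1.8382 bits.
RT = 375 + 215 × 1.8382 = 770.21 ms.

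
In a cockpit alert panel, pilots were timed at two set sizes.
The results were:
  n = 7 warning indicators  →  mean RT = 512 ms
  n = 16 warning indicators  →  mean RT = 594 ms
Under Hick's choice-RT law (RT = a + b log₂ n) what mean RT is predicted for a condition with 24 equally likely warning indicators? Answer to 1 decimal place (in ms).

Fit slope and intercept:
  b = (594 − 512) / (log₂ 16 − log₂ 7) = 82 / (4 − 2.8074) = 68.755 ms/bit
  a = 512 − 68.755 × 2.8074 = 318.981 ms
Then RT(24) = 318.981 + 68.755 × log₂ 24 = 318.981 + 68.755 × 4.5850 ≈ 634.219 ms.

634.2 ms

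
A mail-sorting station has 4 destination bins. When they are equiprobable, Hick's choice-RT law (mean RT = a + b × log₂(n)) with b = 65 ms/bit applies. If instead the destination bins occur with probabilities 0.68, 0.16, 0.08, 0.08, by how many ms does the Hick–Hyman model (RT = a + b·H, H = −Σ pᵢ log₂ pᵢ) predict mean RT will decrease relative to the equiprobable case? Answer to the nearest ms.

Equiprobable entropy H₀ = log₂ 4 = 2.0000 bits.
Skewed entropy H = −Σ pᵢ log₂ pᵢ = 1.3844 bits.
ΔRT = b·(H₀ − H) = 65 × 0.6156 = 40.02 ms.

40 ms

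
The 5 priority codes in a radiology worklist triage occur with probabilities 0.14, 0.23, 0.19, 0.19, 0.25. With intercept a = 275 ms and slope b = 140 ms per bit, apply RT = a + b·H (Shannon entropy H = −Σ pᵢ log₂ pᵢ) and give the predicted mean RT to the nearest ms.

Entropy contributions −pᵢ log₂ pᵢ: 0.3971, 0.4877, 0.4552, 0.4552, 0.5000; sum H = 2.2952 bits.
RT = a + bH = 275 + 140·2.2952 = 596.33 ms.

596 ms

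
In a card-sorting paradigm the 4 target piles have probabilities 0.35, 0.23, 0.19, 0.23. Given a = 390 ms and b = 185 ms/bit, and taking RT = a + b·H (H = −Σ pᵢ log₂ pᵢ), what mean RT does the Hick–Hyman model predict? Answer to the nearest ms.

753 ms

H = 0.35·log₂(1/0.35) + 0.23·log₂(1/0.23) + 0.19·log₂(1/0.19) + 0.23·log₂(1/0.23) = 1.9607 bits.
RT = 390 + 185 × 1.9607 = 752.72 ms.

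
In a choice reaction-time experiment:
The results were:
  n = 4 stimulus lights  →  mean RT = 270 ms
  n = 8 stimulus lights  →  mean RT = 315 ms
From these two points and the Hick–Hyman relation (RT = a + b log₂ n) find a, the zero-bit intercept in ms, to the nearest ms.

180 ms

b = (RT₂ − RT₁)/(log₂ n₂ − log₂ n₁) = (315 − 270)/(3 − 2) = 45 ms/bit.
a = RT₁ − b·log₂ n₁ = 270 − 45 × 2 = 180.000 ms.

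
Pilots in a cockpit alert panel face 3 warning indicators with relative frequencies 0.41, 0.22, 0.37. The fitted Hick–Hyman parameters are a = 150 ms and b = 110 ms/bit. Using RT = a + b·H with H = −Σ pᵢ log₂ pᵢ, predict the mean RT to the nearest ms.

319 ms

H = 0.41·log₂(1/0.41) + 0.22·log₂(1/0.22) + 0.37·log₂(1/0.37) = 1.5387 bits.
RT = 150 + 110 × 1.5387 = 319.26 ms.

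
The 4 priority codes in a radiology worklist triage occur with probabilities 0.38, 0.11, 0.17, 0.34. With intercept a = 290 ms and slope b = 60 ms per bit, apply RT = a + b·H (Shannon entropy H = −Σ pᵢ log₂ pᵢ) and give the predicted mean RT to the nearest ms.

Entropy contributions −pᵢ log₂ pᵢ: 0.5305, 0.3503, 0.4346, 0.5292; sum H = 1.8445 bits.
RT = a + bH = 290 + 60·1.8445 = 400.67 ms.

401 ms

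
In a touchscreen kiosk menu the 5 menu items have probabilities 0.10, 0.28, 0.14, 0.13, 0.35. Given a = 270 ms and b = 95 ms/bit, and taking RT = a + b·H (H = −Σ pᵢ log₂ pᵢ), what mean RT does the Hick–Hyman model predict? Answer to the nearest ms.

475 ms

H = 0.10·log₂(1/0.10) + 0.28·log₂(1/0.28) + 0.14·log₂(1/0.14) + 0.13·log₂(1/0.13) + 0.35·log₂(1/0.35) = 2.1563 bits.
RT = 270 + 95 × 2.1563 = 474.85 ms.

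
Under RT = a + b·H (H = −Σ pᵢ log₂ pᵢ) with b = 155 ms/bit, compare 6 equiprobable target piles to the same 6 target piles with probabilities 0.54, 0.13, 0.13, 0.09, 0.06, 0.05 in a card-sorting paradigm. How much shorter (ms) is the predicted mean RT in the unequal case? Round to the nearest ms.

Equiprobable entropy H₀ = log₂ 6 = 2.5850 bits.
Skewed entropy H = −Σ pᵢ log₂ pᵢ = 2.0176 bits.
ΔRT = b·(H₀ − H) = 155 × 0.5673 = 87.94 ms.

88 ms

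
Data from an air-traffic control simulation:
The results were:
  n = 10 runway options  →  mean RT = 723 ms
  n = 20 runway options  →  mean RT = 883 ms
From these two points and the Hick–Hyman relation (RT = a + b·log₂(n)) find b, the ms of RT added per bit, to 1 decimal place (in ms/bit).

160.0 ms/bit

The slope on a log₂ axis is (883 − 723) / (4.3219 − 3.3219) = 160.000 ms/bit.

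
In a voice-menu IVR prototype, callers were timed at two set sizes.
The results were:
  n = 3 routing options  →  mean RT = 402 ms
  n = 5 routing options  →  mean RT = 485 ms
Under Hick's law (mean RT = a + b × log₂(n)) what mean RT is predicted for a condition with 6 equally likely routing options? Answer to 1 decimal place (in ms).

514.6 ms

Fit slope and intercept:
  b = (485 − 402) / (log₂ 5 − log₂ 3) = 83 / (2.3219 − 1.5850) = 112.624 ms/bit
  a = 402 − 112.624 × 1.5850 = 223.495 ms
Then RT(6) = 223.495 + 112.624 × log₂ 6 = 223.495 + 112.624 × 2.5850 ≈ 514.624 ms.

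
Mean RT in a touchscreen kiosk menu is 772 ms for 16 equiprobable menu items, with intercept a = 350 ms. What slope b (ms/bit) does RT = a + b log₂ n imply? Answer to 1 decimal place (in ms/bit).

105.5 ms/bit

log₂(16) = 4 bits.
b = (RT − a)/log₂ n = (772 − 350) / 4 = 105.500 ms/bit.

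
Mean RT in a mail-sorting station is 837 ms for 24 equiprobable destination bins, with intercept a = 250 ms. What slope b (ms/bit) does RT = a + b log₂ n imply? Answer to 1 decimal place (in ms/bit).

128.0 ms/bit

24 alternatives carry log₂ 24 = 4.5850 bits; the choice cost is 837 − 250 = 587 ms, so b = 587/4.5850 = 128.027 ms/bit.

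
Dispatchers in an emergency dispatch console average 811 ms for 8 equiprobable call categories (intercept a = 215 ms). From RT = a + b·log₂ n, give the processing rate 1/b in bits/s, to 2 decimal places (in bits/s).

Choice component = 811 − 215 = 596 ms over log₂(8) = 3 bits.
b = 596 / 3 = 198.667 ms/bit, so 1/b = 5.034 bits/s.

5.03 bits/s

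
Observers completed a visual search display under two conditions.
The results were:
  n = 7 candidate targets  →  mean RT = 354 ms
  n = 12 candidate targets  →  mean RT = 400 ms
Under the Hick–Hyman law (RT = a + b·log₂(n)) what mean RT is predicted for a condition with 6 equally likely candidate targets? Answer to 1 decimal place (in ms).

340.8 ms

With log₂ n on the abscissa the relation is linear; from the two conditions:
  b = (400 − 354) / (log₂ 12 − log₂ 7) = 46 / (3.5850 − 2.8074) = 59.156 ms/bit
  a = 354 − 59.156 × 2.8074 = 187.929 ms
Then RT(6) = 187.929 + 59.156 × log₂ 6 = 187.929 + 59.156 × 2.5850 ≈ 340.844 ms.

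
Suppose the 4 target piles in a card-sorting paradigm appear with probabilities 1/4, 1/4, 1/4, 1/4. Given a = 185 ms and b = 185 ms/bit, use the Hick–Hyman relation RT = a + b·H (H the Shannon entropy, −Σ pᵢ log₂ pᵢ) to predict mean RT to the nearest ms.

555 ms

Each term −pᵢ log₂ pᵢ: 0.25·2 + 0.25·2 + 0.25·2 + 0.25·2; summed, H = 2.000 bits.
Mean RT = a + bH = 185 + 185·2.000 = 555.00 ms.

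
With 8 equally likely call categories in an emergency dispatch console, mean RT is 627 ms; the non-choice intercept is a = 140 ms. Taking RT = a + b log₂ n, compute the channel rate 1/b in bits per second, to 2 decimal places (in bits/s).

6.16 bits/s

b = (627 − 140)/log₂ 8 = 487/3 = 162.333 ms per bit = 0.16233 s/bit; the reciprocal is 6.160 bits/s.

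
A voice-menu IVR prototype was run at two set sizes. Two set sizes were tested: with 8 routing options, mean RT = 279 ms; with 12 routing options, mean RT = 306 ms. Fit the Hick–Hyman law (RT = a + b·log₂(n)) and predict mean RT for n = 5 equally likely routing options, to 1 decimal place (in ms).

247.7 ms

With log₂ n on the abscissa the relation is linear; from the two conditions:
  b = (306 − 279) / (log₂ 12 − log₂ 8) = 27 / (3.5850 − 3) = 46.157 ms/bit
  a = 279 − 46.157 × 3 = 140.530 ms
Then RT(5) = 140.530 + 46.157 × log₂ 5 = 140.530 + 46.157 × 2.3219 ≈ 247.702 ms.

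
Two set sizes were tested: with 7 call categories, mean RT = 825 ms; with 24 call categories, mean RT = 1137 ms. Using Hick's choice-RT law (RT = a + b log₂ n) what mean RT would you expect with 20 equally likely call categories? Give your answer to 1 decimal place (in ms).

1090.8 ms

RT is linear in log₂ n, so two points fix the line:
  b = (1137 − 825) / (log₂ 24 − log₂ 7) = 312 / (4.5850 − 2.8074) = 175.517 ms/bit
  a = 825 − 175.517 × 2.8074 = 332.262 ms
Then RT(20) = 332.262 + 175.517 × log₂ 20 = 332.262 + 175.517 × 4.3219 ≈ 1090.833 ms.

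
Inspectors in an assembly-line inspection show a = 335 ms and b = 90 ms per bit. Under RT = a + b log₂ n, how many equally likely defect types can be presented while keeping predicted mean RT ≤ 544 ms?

5

Information budget: (544 − 335)/90 = 2.3222 bits, so n ≤ 2^2.3222 = 5.001 → at most 5.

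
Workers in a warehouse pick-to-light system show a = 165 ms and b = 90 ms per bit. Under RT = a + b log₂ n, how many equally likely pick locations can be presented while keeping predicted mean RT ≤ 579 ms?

90·log₂ n ≤ 579 − 165 = 414, giving log₂ n ≤ 4.6000 and n ≤ 24.251. The largest whole number is 24.

24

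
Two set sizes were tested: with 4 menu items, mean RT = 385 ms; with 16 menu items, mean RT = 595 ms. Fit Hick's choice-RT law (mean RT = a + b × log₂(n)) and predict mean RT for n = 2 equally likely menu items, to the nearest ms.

280 ms

Fit slope and intercept:
  b = (595 − 385) / (log₂ 16 − log₂ 4) = 210 / (4 − 2) = 105 ms/bit
  a = 385 − 105 × 2 = 175 ms
Then RT(2) = 175 + 105 × log₂ 2 = 175 + 105 × 1 ≈ 280.000 ms.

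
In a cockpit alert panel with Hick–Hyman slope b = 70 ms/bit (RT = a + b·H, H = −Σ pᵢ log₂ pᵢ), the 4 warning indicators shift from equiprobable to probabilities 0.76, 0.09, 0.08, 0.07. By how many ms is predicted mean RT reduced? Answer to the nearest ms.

Equiprobable entropy H₀ = log₂ 4 = 2.0000 bits.
Skewed entropy H = −Σ pᵢ log₂ pᵢ = 1.1736 bits.
ΔRT = b·(H₀ − H) = 70 × 0.8264 = 57.85 ms.

58 ms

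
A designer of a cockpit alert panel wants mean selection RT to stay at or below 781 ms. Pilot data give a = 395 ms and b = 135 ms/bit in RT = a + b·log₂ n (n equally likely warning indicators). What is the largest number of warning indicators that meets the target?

7

135·log₂ n ≤ 781 − 395 = 386, giving log₂ n ≤ 2.8593 and n ≤ 7.256. The largest whole number is 7.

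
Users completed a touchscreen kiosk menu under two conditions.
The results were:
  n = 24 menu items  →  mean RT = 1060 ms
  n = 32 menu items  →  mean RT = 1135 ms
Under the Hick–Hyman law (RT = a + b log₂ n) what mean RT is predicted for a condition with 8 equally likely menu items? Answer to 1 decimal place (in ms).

773.6 ms

Fit slope and intercept:
  b = (1135 − 1060) / (log₂ 32 − log₂ 24) = 75 / (5 − 4.5850) = 180.707 ms/bit
  a = 1060 − 180.707 × 4.5850 = 231.467 ms
Then RT(8) = 231.467 + 180.707 × log₂ 8 = 231.467 + 180.707 × 3 ≈ 773.587 ms.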